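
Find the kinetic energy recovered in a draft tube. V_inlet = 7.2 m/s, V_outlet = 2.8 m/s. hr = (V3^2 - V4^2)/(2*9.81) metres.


hr = (7.2^2 - 2.8^2) / (2*9.81) = 2.2426 m


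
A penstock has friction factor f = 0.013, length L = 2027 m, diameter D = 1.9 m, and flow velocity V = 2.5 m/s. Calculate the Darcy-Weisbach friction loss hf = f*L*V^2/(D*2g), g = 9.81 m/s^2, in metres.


hf = 0.013 * 2027 * 2.5^2 / (1.9 * 2 * 9.81) = 4.4180 m


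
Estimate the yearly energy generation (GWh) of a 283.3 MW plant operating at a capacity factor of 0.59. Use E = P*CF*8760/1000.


E = 283.3 * 0.59 * 8760 / 1000 = 1464.2077 GWh


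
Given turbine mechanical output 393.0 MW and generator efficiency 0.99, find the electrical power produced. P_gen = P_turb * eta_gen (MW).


P_gen = 393.0 * 0.99 = 389.0700 MW


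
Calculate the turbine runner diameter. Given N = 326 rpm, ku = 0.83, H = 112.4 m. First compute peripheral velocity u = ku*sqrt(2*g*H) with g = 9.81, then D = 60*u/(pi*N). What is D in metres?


u = 0.83 * sqrt(2*9.81*112.4) = 38.9772 m/s
D = 60 * 38.9772 / (pi * 326) = 2.2835 m


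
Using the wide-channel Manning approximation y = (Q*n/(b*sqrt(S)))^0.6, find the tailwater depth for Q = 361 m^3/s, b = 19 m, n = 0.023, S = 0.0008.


y = (361 * 0.023 / (19 * 0.0008^0.5))^0.6 = 5.1685 m


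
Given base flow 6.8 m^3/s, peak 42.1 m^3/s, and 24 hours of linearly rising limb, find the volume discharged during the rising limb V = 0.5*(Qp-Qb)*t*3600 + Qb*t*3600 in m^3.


V = 0.5*(42.1 - 6.8)*24*3600 + 6.8*24*3600 = 2.1125e+06 m^3


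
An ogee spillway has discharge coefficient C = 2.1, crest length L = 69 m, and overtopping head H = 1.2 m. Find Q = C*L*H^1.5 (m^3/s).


Q = 2.1 * 69 * 1.2^1.5 = 190.4760 m^3/s


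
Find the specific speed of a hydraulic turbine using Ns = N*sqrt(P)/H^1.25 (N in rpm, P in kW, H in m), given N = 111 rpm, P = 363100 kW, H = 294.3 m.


Ns = 111 * 363100^0.5 / 294.3^1.25 = 54.8717


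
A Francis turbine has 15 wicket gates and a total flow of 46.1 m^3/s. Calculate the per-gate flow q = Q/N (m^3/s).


q = 46.1 / 15 = 3.0733 m^3/s


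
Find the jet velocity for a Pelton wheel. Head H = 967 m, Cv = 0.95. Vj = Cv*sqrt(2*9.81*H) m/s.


Vj = 0.95 * sqrt(2*9.81*967) = 130.8538 m/s


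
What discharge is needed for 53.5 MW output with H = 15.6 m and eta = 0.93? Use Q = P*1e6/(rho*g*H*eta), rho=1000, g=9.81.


Q = 53.5 * 1e6 / (1000 * 9.81 * 15.6 * 0.93) = 375.9042 m^3/s


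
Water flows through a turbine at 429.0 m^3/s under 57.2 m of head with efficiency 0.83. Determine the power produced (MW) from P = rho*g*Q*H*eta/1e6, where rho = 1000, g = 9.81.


P = 1000 * 9.81 * 429.0 * 57.2 * 0.83 / 1e6 = 199.8023 MW


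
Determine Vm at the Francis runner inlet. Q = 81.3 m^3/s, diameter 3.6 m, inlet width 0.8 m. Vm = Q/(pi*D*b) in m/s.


Vm = 81.3 / (pi * 3.6 * 0.8) = 8.9856 m/s


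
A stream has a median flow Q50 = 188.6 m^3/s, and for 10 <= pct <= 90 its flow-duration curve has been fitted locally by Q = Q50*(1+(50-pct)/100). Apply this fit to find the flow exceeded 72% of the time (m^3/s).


Q = 188.6 * (1 + (50 - 72)/100) = 147.1080 m^3/s


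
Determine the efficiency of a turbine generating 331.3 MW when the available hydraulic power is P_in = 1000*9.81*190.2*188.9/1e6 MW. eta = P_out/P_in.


P_in = 1000 * 9.81 * 190.2 * 188.9 / 1e6 = 352.4613 MW
eta = 331.3 / 352.4613 = 0.9400


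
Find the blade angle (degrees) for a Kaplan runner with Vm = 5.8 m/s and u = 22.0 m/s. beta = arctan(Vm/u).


beta = arctan(5.8 / 22.0) = 14.7692 degrees


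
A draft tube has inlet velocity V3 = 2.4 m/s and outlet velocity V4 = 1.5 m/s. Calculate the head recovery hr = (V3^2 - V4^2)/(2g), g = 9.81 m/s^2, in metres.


hr = (2.4^2 - 1.5^2) / (2*9.81) = 0.1789 m


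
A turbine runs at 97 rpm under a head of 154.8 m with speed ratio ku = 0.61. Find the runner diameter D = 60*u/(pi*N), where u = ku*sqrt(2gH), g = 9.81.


u = 0.61 * sqrt(2*9.81*154.8) = 33.6175 m/s
D = 60 * 33.6175 / (pi * 97) = 6.6190 m


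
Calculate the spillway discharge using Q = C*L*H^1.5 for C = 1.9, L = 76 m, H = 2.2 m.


Q = 1.9 * 76 * 2.2^1.5 = 471.1956 m^3/s


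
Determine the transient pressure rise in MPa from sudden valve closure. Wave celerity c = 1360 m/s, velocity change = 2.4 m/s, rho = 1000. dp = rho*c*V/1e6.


dp = 1000 * 1360 * 2.4 / 1e6 = 3.2640 MPa


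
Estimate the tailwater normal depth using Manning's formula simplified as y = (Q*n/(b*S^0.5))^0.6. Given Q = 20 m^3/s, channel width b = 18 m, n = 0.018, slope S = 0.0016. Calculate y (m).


y = (20 * 0.018 / (18 * 0.0016^0.5))^0.6 = 0.6598 m


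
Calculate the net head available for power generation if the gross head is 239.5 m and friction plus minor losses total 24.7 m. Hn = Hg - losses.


Hn = 239.5 - 24.7 = 214.8000 m


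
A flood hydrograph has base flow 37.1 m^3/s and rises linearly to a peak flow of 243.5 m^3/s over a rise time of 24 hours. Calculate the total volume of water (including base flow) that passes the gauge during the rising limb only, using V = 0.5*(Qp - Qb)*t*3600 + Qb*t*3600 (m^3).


V = 0.5*(243.5 - 37.1)*24*3600 + 37.1*24*3600 = 1.2122e+07 m^3


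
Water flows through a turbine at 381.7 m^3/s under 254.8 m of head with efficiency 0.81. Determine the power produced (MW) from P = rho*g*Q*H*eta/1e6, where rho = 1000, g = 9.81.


P = 1000 * 9.81 * 381.7 * 254.8 * 0.81 / 1e6 = 772.8151 MW


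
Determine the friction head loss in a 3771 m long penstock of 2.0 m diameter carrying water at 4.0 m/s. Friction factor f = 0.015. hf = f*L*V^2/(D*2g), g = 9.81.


hf = 0.015 * 3771 * 4.0^2 / (2.0 * 2 * 9.81) = 23.0642 m


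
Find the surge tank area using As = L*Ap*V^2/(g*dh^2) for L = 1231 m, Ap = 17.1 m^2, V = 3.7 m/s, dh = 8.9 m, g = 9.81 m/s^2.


As = 1231 * 17.1 * 3.7^2 / (9.81 * 8.9^2) = 370.8588 m^2


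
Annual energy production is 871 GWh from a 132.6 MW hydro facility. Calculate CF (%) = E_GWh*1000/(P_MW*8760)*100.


CF = 871 * 1000 / (132.6 * 8760) * 100 = 74.9843 %


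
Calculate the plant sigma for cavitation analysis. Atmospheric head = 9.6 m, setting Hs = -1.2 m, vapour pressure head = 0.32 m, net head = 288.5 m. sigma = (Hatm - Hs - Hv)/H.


sigma = (9.6 - (-1.2) - 0.32) / 288.5 = 0.0363


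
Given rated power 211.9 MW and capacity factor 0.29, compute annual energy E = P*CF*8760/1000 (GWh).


E = 211.9 * 0.29 * 8760 / 1000 = 538.3108 GWh


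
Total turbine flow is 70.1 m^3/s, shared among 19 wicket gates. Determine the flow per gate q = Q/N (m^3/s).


q = 70.1 / 19 = 3.6895 m^3/s


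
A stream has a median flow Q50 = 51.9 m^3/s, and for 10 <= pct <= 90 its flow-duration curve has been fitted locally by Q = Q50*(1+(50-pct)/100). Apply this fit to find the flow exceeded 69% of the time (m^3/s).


Q = 51.9 * (1 + (50 - 69)/100) = 42.0390 m^3/s


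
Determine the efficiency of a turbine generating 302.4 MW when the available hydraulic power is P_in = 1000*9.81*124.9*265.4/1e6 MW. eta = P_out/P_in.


P_in = 1000 * 9.81 * 124.9 * 265.4 / 1e6 = 325.1864 MW
eta = 302.4 / 325.1864 = 0.9299


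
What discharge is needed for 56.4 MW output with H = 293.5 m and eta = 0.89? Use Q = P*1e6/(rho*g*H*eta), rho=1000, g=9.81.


Q = 56.4 * 1e6 / (1000 * 9.81 * 293.5 * 0.89) = 22.0096 m^3/s


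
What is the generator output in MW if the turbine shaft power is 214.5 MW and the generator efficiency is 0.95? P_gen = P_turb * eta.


P_gen = 214.5 * 0.95 = 203.7750 MW


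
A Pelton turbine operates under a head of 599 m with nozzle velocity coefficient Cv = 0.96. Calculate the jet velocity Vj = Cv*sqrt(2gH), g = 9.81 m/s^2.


Vj = 0.96 * sqrt(2*9.81*599) = 104.0721 m/s


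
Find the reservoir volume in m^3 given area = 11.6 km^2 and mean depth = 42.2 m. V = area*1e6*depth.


V = 11.6 * 1e6 * 42.2 = 4.8952e+08 m^3


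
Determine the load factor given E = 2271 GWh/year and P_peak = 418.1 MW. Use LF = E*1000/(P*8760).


LF = 2271 * 1000 / (418.1 * 8760) = 0.6201


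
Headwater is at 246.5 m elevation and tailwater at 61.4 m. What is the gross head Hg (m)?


Hg = 246.5 - 61.4 = 185.1000 m


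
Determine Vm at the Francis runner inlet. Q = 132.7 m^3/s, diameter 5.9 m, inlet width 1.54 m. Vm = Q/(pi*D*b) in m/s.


Vm = 132.7 / (pi * 5.9 * 1.54) = 4.6489 m/s


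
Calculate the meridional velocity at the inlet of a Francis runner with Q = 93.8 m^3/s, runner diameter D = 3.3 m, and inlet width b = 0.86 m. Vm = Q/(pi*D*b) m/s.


Vm = 93.8 / (pi * 3.3 * 0.86) = 10.5206 m/s


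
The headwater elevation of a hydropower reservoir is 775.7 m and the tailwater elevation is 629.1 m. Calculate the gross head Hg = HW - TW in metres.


Hg = 775.7 - 629.1 = 146.6000 m


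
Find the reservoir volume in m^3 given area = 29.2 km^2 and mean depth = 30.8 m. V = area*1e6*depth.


V = 29.2 * 1e6 * 30.8 = 8.9936e+08 m^3


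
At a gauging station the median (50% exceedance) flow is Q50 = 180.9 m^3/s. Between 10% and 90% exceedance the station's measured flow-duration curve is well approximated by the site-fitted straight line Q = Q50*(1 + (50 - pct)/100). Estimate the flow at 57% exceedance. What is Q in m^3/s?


Q = 180.9 * (1 + (50 - 57)/100) = 168.2370 m^3/s


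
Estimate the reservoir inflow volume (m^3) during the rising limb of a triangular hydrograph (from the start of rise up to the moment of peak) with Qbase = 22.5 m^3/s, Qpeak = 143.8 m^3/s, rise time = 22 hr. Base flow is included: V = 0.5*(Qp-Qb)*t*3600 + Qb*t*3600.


V = 0.5*(143.8 - 22.5)*22*3600 + 22.5*22*3600 = 6.5855e+06 m^3


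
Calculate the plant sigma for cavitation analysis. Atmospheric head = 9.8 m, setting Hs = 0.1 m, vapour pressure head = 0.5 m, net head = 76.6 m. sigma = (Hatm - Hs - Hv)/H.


sigma = (9.8 - 0.1 - 0.5) / 76.6 = 0.1201


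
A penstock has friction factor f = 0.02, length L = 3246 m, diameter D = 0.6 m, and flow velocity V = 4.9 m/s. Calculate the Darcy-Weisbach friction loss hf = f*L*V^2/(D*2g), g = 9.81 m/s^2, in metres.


hf = 0.02 * 3246 * 4.9^2 / (0.6 * 2 * 9.81) = 132.4099 m


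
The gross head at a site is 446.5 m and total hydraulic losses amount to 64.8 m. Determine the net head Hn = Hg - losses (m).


Hn = 446.5 - 64.8 = 381.7000 m


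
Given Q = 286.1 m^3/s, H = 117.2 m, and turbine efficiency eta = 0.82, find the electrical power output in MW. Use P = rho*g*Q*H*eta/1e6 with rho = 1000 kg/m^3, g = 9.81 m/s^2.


P = 1000 * 9.81 * 286.1 * 117.2 * 0.82 / 1e6 = 269.7294 MW


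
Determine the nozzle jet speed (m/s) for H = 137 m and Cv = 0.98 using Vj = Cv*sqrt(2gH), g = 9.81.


Vj = 0.98 * sqrt(2*9.81*137) = 50.8084 m/s


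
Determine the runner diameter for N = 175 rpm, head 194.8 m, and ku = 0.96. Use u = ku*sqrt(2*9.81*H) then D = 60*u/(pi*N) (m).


u = 0.96 * sqrt(2*9.81*194.8) = 59.3492 m/s
D = 60 * 59.3492 / (pi * 175) = 6.4771 m


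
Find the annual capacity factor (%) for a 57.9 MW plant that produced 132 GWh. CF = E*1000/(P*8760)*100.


CF = 132 * 1000 / (57.9 * 8760) * 100 = 26.0250 %


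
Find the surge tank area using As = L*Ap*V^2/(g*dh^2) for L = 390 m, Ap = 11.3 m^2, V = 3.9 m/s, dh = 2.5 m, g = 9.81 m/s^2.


As = 390 * 11.3 * 3.9^2 / (9.81 * 2.5^2) = 1093.2594 m^2


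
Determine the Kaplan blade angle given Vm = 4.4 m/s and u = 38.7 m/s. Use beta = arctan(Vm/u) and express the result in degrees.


beta = arctan(4.4 / 38.7) = 6.4864 degrees


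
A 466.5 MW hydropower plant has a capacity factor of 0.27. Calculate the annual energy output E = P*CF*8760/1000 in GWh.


E = 466.5 * 0.27 * 8760 / 1000 = 1103.3658 GWh


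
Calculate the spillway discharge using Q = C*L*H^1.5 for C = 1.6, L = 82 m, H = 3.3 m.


Q = 1.6 * 82 * 3.3^1.5 = 786.5109 m^3/s


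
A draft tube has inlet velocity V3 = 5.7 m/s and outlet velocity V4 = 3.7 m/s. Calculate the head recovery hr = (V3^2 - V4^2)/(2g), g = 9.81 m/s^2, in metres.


hr = (5.7^2 - 3.7^2) / (2*9.81) = 0.9582 m


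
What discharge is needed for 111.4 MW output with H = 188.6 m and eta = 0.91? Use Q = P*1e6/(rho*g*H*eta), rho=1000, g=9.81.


Q = 111.4 * 1e6 / (1000 * 9.81 * 188.6 * 0.91) = 66.1657 m^3/s


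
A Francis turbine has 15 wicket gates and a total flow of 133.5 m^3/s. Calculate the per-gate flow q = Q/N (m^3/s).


q = 133.5 / 15 = 8.9000 m^3/s


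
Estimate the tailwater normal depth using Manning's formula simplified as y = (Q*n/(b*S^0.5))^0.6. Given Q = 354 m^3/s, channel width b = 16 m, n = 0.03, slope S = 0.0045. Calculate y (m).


y = (354 * 0.03 / (16 * 0.0045^0.5))^0.6 = 3.9558 m


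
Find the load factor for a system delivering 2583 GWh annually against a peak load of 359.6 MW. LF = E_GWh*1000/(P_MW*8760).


LF = 2583 * 1000 / (359.6 * 8760) = 0.8200


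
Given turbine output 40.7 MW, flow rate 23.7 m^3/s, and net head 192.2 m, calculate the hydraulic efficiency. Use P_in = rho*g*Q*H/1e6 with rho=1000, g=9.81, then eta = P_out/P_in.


P_in = 1000 * 9.81 * 23.7 * 192.2 / 1e6 = 44.6859 MW
eta = 40.7 / 44.6859 = 0.9108


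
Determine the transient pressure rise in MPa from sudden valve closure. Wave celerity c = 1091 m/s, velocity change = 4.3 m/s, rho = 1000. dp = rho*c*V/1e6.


dp = 1000 * 1091 * 4.3 / 1e6 = 4.6913 MPa


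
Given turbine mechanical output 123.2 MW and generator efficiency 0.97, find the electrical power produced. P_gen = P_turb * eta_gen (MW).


P_gen = 123.2 * 0.97 = 119.5040 MW


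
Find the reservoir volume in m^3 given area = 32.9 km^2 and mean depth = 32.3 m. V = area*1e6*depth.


V = 32.9 * 1e6 * 32.3 = 1.0627e+09 m^3


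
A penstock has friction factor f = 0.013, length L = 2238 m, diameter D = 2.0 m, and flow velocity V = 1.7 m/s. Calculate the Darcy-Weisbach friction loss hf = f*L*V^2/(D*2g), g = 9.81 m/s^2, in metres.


hf = 0.013 * 2238 * 1.7^2 / (2.0 * 2 * 9.81) = 2.1428 m


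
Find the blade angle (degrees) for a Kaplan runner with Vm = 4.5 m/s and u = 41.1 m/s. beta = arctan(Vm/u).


beta = arctan(4.5 / 41.1) = 6.2484 degrees


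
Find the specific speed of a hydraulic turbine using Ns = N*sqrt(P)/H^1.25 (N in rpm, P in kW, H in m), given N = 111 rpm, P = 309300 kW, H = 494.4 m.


Ns = 111 * 309300^0.5 / 494.4^1.25 = 26.4798


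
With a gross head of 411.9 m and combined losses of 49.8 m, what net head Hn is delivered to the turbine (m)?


Hn = 411.9 - 49.8 = 362.1000 m


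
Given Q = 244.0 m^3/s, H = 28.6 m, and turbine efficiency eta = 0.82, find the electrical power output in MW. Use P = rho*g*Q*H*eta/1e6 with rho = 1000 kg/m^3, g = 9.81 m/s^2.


P = 1000 * 9.81 * 244.0 * 28.6 * 0.82 / 1e6 = 56.1356 MW


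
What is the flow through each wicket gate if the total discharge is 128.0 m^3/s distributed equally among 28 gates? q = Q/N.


q = 128.0 / 28 = 4.5714 m^3/s


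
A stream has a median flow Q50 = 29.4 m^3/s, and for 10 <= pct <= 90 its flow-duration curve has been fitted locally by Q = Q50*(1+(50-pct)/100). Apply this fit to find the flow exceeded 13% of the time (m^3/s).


Q = 29.4 * (1 + (50 - 13)/100) = 40.2780 m^3/s


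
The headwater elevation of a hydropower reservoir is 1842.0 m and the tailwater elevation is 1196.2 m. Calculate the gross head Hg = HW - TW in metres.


Hg = 1842.0 - 1196.2 = 645.8000 m


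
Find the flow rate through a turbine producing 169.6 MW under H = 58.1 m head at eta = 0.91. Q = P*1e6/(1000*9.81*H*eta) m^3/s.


Q = 169.6 * 1e6 / (1000 * 9.81 * 58.1 * 0.91) = 326.9936 m^3/s


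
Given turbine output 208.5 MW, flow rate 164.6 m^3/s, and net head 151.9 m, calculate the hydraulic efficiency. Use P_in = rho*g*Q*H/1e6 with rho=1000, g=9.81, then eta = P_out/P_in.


P_in = 1000 * 9.81 * 164.6 * 151.9 / 1e6 = 245.2769 MW
eta = 208.5 / 245.2769 = 0.8501


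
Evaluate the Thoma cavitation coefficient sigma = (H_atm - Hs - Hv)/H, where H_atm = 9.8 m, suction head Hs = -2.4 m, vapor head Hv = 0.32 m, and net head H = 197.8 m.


sigma = (9.8 - (-2.4) - 0.32) / 197.8 = 0.0601


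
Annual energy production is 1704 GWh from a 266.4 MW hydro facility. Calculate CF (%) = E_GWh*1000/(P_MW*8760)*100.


CF = 1704 * 1000 / (266.4 * 8760) * 100 = 73.0182 %


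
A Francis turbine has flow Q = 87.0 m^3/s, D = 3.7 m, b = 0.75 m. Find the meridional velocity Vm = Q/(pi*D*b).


Vm = 87.0 / (pi * 3.7 * 0.75) = 9.9794 m/s


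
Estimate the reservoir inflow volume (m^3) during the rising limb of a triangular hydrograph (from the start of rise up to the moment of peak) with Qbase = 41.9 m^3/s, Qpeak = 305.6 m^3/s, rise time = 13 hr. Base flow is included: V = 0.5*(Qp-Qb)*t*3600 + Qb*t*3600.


V = 0.5*(305.6 - 41.9)*13*3600 + 41.9*13*3600 = 8.1315e+06 m^3


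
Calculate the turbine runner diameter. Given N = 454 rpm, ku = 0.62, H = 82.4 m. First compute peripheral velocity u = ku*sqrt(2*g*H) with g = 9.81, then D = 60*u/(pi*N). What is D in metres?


u = 0.62 * sqrt(2*9.81*82.4) = 24.9290 m/s
D = 60 * 24.9290 / (pi * 454) = 1.0487 m


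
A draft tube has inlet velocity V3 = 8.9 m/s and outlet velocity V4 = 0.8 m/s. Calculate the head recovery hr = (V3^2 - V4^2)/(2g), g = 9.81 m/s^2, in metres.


hr = (8.9^2 - 0.8^2) / (2*9.81) = 4.0046 m


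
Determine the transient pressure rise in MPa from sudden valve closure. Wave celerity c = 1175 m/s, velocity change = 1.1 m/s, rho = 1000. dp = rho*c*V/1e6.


dp = 1000 * 1175 * 1.1 / 1e6 = 1.2925 MPa


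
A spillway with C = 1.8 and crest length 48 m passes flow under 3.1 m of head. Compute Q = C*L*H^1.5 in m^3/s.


Q = 1.8 * 48 * 3.1^1.5 = 471.5810 m^3/s


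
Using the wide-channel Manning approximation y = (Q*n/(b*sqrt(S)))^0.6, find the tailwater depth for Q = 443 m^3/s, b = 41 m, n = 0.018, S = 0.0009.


y = (443 * 0.018 / (41 * 0.0009^0.5))^0.6 = 3.0695 m


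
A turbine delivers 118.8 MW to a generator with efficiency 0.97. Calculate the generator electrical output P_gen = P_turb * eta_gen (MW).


P_gen = 118.8 * 0.97 = 115.2360 MW


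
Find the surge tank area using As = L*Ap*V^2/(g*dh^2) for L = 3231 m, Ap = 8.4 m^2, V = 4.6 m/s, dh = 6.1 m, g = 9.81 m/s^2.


As = 3231 * 8.4 * 4.6^2 / (9.81 * 6.1^2) = 1573.2699 m^2


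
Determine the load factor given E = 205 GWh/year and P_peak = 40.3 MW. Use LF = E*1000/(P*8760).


LF = 205 * 1000 / (40.3 * 8760) = 0.5807


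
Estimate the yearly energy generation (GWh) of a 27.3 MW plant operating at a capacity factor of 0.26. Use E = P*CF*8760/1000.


E = 27.3 * 0.26 * 8760 / 1000 = 62.1785 GWh


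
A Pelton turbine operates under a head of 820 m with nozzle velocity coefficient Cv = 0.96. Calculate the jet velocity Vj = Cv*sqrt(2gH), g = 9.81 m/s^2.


Vj = 0.96 * sqrt(2*9.81*820) = 121.7665 m/s


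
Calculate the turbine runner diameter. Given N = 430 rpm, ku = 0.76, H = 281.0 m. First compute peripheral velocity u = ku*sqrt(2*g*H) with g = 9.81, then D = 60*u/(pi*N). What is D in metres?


u = 0.76 * sqrt(2*9.81*281.0) = 56.4308 m/s
D = 60 * 56.4308 / (pi * 430) = 2.5064 m


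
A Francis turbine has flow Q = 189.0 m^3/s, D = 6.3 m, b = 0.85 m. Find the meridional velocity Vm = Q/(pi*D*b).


Vm = 189.0 / (pi * 6.3 * 0.85) = 11.2345 m/s


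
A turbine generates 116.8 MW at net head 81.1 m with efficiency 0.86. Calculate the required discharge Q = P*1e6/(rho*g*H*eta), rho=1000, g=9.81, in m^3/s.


Q = 116.8 * 1e6 / (1000 * 9.81 * 81.1 * 0.86) = 170.7083 m^3/s


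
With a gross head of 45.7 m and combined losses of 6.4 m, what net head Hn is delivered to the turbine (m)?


Hn = 45.7 - 6.4 = 39.3000 m


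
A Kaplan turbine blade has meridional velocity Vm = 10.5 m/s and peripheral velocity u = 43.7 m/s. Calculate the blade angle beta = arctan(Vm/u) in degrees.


beta = arctan(10.5 / 43.7) = 13.5106 degrees


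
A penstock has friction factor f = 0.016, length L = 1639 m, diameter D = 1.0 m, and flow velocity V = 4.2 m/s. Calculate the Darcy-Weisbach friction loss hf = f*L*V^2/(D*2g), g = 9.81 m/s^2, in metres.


hf = 0.016 * 1639 * 4.2^2 / (1.0 * 2 * 9.81) = 23.5775 m


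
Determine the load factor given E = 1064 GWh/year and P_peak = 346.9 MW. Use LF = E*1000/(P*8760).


LF = 1064 * 1000 / (346.9 * 8760) = 0.3501


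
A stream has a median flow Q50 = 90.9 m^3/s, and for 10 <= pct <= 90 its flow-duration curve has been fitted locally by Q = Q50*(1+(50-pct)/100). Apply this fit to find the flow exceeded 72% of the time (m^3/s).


Q = 90.9 * (1 + (50 - 72)/100) = 70.9020 m^3/s


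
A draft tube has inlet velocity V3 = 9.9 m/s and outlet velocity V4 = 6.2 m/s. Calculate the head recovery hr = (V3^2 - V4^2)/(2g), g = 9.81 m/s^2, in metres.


hr = (9.9^2 - 6.2^2) / (2*9.81) = 3.0362 m


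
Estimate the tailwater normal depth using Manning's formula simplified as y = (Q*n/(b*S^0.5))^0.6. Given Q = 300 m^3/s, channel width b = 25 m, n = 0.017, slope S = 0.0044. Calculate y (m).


y = (300 * 0.017 / (25 * 0.0044^0.5))^0.6 = 1.9622 m


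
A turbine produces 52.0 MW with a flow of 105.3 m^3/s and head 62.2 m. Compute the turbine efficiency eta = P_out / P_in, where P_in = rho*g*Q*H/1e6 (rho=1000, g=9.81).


P_in = 1000 * 9.81 * 105.3 * 62.2 / 1e6 = 64.2522 MW
eta = 52.0 / 64.2522 = 0.8093


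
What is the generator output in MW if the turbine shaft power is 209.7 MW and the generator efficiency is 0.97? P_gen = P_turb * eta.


P_gen = 209.7 * 0.97 = 203.4090 MW


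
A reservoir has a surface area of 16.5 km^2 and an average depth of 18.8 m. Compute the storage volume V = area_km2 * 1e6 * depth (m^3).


V = 16.5 * 1e6 * 18.8 = 3.1020e+08 m^3


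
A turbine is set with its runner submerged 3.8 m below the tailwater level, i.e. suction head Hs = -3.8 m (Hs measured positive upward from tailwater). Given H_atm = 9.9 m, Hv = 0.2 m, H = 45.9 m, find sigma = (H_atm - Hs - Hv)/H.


sigma = (9.9 - (-3.8) - 0.2) / 45.9 = 0.2941


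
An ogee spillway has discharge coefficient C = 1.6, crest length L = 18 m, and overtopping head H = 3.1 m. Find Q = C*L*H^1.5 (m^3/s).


Q = 1.6 * 18 * 3.1^1.5 = 157.1937 m^3/s


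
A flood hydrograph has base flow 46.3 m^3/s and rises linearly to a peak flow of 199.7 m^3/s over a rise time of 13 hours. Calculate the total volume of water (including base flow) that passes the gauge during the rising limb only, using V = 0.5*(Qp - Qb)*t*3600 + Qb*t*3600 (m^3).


V = 0.5*(199.7 - 46.3)*13*3600 + 46.3*13*3600 = 5.7564e+06 m^3


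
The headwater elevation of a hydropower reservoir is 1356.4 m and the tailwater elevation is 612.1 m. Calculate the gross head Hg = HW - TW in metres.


Hg = 1356.4 - 612.1 = 744.3000 m


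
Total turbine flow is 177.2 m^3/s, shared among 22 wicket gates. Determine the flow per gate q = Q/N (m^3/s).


q = 177.2 / 22 = 8.0545 m^3/s


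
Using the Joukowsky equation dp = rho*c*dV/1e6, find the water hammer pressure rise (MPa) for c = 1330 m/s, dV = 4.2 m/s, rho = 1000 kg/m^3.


dp = 1000 * 1330 * 4.2 / 1e6 = 5.5860 MPa


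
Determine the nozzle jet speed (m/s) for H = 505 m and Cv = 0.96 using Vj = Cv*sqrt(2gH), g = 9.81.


Vj = 0.96 * sqrt(2*9.81*505) = 95.5579 m/s


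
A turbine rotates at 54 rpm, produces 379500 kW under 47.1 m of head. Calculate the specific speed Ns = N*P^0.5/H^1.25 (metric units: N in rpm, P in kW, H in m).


Ns = 54 * 379500^0.5 / 47.1^1.25 = 269.6023


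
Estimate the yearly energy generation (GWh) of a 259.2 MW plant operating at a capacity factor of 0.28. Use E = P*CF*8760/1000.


E = 259.2 * 0.28 * 8760 / 1000 = 635.7658 GWh


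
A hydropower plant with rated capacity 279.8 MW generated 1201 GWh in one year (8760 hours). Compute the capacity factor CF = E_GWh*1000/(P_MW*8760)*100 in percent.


CF = 1201 * 1000 / (279.8 * 8760) * 100 = 48.9994 %


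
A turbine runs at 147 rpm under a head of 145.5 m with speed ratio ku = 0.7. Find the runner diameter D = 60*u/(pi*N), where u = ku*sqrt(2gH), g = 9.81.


u = 0.7 * sqrt(2*9.81*145.5) = 37.4006 m/s
D = 60 * 37.4006 / (pi * 147) = 4.8592 m


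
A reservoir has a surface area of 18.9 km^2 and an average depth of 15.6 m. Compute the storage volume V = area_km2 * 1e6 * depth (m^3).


V = 18.9 * 1e6 * 15.6 = 2.9484e+08 m^3


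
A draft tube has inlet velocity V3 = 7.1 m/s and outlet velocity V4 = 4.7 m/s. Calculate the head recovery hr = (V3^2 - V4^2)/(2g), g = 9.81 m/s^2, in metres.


hr = (7.1^2 - 4.7^2) / (2*9.81) = 1.4434 m


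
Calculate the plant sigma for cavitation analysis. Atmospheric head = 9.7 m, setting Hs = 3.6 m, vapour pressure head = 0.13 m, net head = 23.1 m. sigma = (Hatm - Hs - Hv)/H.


sigma = (9.7 - 3.6 - 0.13) / 23.1 = 0.2584


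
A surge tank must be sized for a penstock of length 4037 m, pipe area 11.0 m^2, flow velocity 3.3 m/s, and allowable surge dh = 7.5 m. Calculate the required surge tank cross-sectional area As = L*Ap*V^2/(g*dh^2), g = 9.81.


As = 4037 * 11.0 * 3.3^2 / (9.81 * 7.5^2) = 876.3706 m^2


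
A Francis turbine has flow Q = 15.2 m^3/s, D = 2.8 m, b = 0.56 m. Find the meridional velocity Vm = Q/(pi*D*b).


Vm = 15.2 / (pi * 2.8 * 0.56) = 3.0857 m/s


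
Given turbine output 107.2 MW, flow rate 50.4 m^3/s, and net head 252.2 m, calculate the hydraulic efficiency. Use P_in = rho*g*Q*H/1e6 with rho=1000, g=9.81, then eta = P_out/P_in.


P_in = 1000 * 9.81 * 50.4 * 252.2 / 1e6 = 124.6937 MW
eta = 107.2 / 124.6937 = 0.8597


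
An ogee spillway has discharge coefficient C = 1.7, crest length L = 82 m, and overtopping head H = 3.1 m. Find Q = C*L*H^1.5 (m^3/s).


Q = 1.7 * 82 * 3.1^1.5 = 760.8610 m^3/s


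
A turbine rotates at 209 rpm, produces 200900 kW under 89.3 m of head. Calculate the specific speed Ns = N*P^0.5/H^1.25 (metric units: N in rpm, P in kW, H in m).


Ns = 209 * 200900^0.5 / 89.3^1.25 = 341.2494


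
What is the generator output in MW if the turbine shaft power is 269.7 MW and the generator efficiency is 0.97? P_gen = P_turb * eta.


P_gen = 269.7 * 0.97 = 261.6090 MW


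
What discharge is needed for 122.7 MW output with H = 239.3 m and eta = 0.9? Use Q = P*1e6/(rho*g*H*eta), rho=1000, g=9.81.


Q = 122.7 * 1e6 / (1000 * 9.81 * 239.3 * 0.9) = 58.0752 m^3/s


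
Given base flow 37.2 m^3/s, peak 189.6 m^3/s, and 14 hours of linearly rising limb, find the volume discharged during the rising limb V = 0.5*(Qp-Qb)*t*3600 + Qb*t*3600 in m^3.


V = 0.5*(189.6 - 37.2)*14*3600 + 37.2*14*3600 = 5.7154e+06 m^3


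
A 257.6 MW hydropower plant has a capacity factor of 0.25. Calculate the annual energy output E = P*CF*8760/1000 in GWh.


E = 257.6 * 0.25 * 8760 / 1000 = 564.1440 GWh


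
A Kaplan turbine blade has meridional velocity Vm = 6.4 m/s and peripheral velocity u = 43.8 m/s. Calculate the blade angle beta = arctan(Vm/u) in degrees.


beta = arctan(6.4 / 43.8) = 8.3132 degrees


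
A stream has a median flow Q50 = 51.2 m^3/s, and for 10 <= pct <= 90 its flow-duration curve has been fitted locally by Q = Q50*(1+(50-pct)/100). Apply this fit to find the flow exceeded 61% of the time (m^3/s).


Q = 51.2 * (1 + (50 - 61)/100) = 45.5680 m^3/s


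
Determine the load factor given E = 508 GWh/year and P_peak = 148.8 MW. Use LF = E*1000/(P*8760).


LF = 508 * 1000 / (148.8 * 8760) = 0.3897


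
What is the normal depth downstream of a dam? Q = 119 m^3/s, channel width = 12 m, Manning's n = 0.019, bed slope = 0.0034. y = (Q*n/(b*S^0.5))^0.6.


y = (119 * 0.019 / (12 * 0.0034^0.5))^0.6 = 2.0213 m


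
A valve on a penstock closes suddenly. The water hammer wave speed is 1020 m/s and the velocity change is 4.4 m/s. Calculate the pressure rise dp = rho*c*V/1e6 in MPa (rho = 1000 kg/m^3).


dp = 1000 * 1020 * 4.4 / 1e6 = 4.4880 MPa


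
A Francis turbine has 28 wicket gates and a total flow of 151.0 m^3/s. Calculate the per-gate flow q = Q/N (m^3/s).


q = 151.0 / 28 = 5.3929 m^3/s


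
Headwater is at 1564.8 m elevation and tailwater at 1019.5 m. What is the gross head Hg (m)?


Hg = 1564.8 - 1019.5 = 545.3000 m


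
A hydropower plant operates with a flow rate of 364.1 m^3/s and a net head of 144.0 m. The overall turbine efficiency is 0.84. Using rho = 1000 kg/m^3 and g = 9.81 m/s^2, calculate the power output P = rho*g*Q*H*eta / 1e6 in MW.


P = 1000 * 9.81 * 364.1 * 144.0 * 0.84 / 1e6 = 432.0475 MW


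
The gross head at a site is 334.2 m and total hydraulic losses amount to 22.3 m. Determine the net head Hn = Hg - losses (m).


Hn = 334.2 - 22.3 = 311.9000 m


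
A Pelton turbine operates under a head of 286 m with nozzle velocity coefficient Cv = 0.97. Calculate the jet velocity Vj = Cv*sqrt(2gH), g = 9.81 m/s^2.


Vj = 0.97 * sqrt(2*9.81*286) = 72.6615 m/s


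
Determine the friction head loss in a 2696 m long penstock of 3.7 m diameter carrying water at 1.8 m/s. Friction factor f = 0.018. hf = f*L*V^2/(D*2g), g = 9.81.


hf = 0.018 * 2696 * 1.8^2 / (3.7 * 2 * 9.81) = 2.1659 m


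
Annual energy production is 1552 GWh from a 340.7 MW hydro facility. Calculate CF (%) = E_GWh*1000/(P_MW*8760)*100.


CF = 1552 * 1000 / (340.7 * 8760) * 100 = 52.0015 %


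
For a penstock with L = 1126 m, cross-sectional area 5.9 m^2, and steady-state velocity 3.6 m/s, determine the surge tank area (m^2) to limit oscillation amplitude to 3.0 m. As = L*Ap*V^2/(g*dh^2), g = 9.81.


As = 1126 * 5.9 * 3.6^2 / (9.81 * 3.0^2) = 975.1780 m^2


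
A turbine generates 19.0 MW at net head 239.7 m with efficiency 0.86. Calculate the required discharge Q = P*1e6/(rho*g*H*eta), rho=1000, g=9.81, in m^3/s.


Q = 19.0 * 1e6 / (1000 * 9.81 * 239.7 * 0.86) = 9.3955 m^3/s


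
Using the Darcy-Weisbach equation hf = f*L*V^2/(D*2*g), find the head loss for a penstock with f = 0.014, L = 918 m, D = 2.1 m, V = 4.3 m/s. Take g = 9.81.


hf = 0.014 * 918 * 4.3^2 / (2.1 * 2 * 9.81) = 5.7675 m


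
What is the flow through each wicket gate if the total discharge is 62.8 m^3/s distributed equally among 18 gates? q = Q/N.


q = 62.8 / 18 = 3.4889 m^3/s


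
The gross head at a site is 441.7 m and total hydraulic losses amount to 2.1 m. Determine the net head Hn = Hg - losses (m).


Hn = 441.7 - 2.1 = 439.6000 m


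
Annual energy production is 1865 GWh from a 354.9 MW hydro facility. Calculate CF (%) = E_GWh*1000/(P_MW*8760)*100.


CF = 1865 * 1000 / (354.9 * 8760) * 100 = 59.9886 %


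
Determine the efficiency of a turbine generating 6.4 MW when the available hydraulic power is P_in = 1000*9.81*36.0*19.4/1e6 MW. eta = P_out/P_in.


P_in = 1000 * 9.81 * 36.0 * 19.4 / 1e6 = 6.8513 MW
eta = 6.4 / 6.8513 = 0.9341


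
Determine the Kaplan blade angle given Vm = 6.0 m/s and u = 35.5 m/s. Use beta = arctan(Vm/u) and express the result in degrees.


beta = arctan(6.0 / 35.5) = 9.5931 degrees


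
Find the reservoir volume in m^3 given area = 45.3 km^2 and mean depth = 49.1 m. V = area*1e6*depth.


V = 45.3 * 1e6 * 49.1 = 2.2242e+09 m^3


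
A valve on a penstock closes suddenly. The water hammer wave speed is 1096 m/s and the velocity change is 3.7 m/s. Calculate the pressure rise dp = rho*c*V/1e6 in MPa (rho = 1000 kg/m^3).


dp = 1000 * 1096 * 3.7 / 1e6 = 4.0552 MPa


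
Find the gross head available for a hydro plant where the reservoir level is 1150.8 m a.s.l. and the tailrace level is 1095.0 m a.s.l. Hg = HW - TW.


Hg = 1150.8 - 1095.0 = 55.8000 m


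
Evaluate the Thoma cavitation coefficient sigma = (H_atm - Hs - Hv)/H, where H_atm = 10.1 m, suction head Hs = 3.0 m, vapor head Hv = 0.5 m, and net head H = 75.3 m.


sigma = (10.1 - 3.0 - 0.5) / 75.3 = 0.0876


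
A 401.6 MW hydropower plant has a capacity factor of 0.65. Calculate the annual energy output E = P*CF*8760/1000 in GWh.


E = 401.6 * 0.65 * 8760 / 1000 = 2286.7104 GWh


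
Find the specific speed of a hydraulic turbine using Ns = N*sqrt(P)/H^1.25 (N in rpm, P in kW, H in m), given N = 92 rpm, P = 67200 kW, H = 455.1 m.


Ns = 92 * 67200^0.5 / 455.1^1.25 = 11.3459


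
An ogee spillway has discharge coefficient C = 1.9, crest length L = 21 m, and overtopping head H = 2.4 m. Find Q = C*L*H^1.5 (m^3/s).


Q = 1.9 * 21 * 2.4^1.5 = 148.3508 m^3/s


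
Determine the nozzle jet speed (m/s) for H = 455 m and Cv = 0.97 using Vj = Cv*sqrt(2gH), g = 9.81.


Vj = 0.97 * sqrt(2*9.81*455) = 91.6488 m/s


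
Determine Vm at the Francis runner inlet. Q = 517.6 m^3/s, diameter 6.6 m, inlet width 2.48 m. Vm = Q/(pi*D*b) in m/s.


Vm = 517.6 / (pi * 6.6 * 2.48) = 10.0658 m/s


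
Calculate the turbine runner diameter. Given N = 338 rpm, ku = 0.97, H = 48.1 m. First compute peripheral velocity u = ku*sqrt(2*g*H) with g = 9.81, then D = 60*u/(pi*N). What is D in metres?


u = 0.97 * sqrt(2*9.81*48.1) = 29.7985 m/s
D = 60 * 29.7985 / (pi * 338) = 1.6838 m


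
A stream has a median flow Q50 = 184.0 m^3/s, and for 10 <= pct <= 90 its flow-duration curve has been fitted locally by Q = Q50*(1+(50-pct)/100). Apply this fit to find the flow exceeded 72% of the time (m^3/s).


Q = 184.0 * (1 + (50 - 72)/100) = 143.5200 m^3/s


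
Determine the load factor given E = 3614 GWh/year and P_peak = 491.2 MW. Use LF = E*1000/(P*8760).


LF = 3614 * 1000 / (491.2 * 8760) = 0.8399


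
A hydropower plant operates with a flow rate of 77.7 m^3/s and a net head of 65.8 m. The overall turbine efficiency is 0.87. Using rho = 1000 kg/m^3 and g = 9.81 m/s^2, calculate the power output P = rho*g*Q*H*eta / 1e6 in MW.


P = 1000 * 9.81 * 77.7 * 65.8 * 0.87 / 1e6 = 43.6350 MW


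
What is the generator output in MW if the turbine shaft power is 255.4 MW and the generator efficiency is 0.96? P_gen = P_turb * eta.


P_gen = 255.4 * 0.96 = 245.1840 MW


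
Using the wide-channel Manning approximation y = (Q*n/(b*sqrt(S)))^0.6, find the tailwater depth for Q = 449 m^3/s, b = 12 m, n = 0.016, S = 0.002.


y = (449 * 0.016 / (12 * 0.002^0.5))^0.6 = 4.7424 m


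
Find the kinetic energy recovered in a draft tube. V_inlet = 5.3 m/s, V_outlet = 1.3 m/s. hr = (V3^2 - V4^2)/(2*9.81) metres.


hr = (5.3^2 - 1.3^2) / (2*9.81) = 1.3456 m


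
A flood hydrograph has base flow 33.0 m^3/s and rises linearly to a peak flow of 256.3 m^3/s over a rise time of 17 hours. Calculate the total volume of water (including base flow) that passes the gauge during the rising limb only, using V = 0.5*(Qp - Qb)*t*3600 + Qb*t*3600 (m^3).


V = 0.5*(256.3 - 33.0)*17*3600 + 33.0*17*3600 = 8.8526e+06 m^3


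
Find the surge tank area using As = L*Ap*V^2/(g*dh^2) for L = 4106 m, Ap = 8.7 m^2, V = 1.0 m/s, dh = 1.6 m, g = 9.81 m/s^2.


As = 4106 * 8.7 * 1.0^2 / (9.81 * 1.6^2) = 1422.4245 m^2


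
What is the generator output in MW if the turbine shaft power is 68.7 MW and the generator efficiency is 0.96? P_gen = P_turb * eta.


P_gen = 68.7 * 0.96 = 65.9520 MW


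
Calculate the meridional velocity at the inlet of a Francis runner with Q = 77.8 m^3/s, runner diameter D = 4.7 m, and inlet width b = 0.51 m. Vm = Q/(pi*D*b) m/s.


Vm = 77.8 / (pi * 4.7 * 0.51) = 10.3315 m/s


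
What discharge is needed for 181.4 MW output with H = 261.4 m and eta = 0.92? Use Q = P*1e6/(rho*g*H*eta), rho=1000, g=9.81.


Q = 181.4 * 1e6 / (1000 * 9.81 * 261.4 * 0.92) = 76.8909 m^3/s


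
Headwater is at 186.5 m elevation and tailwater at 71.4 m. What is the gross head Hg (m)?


Hg = 186.5 - 71.4 = 115.1000 m


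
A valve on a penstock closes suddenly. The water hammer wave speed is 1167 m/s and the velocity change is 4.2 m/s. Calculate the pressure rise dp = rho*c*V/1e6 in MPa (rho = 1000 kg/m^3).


dp = 1000 * 1167 * 4.2 / 1e6 = 4.9014 MPa


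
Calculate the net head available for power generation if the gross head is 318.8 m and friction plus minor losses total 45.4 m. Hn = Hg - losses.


Hn = 318.8 - 45.4 = 273.4000 m


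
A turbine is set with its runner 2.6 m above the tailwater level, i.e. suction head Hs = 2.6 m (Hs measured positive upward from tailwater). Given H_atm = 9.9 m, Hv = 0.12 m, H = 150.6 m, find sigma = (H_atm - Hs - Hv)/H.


sigma = (9.9 - 2.6 - 0.12) / 150.6 = 0.0477


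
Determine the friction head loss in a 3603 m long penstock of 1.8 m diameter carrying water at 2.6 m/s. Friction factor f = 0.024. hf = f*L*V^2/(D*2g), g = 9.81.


hf = 0.024 * 3603 * 2.6^2 / (1.8 * 2 * 9.81) = 16.5520 m


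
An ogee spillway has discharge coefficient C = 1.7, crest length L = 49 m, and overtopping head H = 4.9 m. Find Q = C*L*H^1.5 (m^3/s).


Q = 1.7 * 49 * 4.9^1.5 = 903.5228 m^3/s


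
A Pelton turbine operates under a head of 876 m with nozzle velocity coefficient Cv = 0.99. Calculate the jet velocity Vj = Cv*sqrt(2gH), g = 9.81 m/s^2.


Vj = 0.99 * sqrt(2*9.81*876) = 129.7887 m/s


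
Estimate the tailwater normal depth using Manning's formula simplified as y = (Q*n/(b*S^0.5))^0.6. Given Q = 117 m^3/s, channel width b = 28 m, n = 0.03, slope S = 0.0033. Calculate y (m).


y = (117 * 0.03 / (28 * 0.0033^0.5))^0.6 = 1.5971 m


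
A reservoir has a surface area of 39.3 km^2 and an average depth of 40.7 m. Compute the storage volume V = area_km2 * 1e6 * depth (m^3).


V = 39.3 * 1e6 * 40.7 = 1.5995e+09 m^3


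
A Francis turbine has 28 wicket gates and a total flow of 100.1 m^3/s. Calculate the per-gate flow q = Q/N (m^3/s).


q = 100.1 / 28 = 3.5750 m^3/s


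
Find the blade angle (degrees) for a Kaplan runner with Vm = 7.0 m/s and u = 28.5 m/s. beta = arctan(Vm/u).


beta = arctan(7.0 / 28.5) = 13.7995 degrees


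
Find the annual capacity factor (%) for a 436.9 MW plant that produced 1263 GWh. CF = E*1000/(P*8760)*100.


CF = 1263 * 1000 / (436.9 * 8760) * 100 = 33.0002 %


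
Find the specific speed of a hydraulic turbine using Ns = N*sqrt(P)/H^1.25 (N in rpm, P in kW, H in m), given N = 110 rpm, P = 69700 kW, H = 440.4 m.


Ns = 110 * 69700^0.5 / 440.4^1.25 = 14.3946


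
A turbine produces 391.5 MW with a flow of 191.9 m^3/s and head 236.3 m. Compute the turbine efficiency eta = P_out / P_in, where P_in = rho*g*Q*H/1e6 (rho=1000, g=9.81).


P_in = 1000 * 9.81 * 191.9 * 236.3 / 1e6 = 444.8440 MW
eta = 391.5 / 444.8440 = 0.8801


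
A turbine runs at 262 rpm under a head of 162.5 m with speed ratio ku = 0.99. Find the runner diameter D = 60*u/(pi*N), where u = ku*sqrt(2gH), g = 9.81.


u = 0.99 * sqrt(2*9.81*162.5) = 55.8999 m/s
D = 60 * 55.8999 / (pi * 262) = 4.0748 m


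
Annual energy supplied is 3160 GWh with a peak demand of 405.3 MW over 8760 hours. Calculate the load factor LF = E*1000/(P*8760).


LF = 3160 * 1000 / (405.3 * 8760) = 0.8900


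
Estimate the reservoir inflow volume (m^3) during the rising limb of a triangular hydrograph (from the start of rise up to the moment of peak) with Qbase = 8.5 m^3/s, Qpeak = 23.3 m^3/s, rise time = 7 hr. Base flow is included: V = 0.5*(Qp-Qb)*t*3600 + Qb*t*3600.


V = 0.5*(23.3 - 8.5)*7*3600 + 8.5*7*3600 = 400680.0000 m^3


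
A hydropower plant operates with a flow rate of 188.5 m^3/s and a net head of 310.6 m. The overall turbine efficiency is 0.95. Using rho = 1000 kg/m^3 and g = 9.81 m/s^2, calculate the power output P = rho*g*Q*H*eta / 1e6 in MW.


P = 1000 * 9.81 * 188.5 * 310.6 * 0.95 / 1e6 = 545.6390 MW


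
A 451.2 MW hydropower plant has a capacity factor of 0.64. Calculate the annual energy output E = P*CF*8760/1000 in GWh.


E = 451.2 * 0.64 * 8760 / 1000 = 2529.6077 GWh


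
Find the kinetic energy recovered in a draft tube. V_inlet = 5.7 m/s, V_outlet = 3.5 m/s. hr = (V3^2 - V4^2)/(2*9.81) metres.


hr = (5.7^2 - 3.5^2) / (2*9.81) = 1.0316 m


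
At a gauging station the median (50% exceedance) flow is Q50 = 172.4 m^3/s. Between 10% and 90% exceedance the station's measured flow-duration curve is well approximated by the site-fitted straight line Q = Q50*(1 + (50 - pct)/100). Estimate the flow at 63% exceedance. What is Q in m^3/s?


Q = 172.4 * (1 + (50 - 63)/100) = 149.9880 m^3/s
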